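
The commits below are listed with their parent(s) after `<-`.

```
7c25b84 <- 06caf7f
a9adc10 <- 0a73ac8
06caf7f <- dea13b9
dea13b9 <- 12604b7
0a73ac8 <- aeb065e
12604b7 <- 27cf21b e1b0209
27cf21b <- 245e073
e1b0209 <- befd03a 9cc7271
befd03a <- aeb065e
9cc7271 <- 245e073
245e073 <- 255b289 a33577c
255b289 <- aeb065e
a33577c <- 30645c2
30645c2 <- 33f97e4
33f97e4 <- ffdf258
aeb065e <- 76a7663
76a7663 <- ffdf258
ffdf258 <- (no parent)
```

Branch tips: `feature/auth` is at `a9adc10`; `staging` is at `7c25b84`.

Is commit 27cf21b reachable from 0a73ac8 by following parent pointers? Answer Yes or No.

Ancestors of 0a73ac8: {0a73ac8, 76a7663, aeb065e, ffdf258}.
27cf21b is not in that set, so it is not an ancestor of 0a73ac8.

No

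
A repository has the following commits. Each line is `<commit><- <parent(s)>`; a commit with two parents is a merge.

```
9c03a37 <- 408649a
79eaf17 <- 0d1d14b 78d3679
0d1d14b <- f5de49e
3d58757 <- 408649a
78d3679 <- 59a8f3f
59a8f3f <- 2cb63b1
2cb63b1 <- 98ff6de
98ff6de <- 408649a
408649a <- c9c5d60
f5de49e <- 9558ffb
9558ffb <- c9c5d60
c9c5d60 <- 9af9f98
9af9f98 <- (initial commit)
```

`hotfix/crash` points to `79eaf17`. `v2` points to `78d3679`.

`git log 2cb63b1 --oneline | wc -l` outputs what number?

5

Walking parent pointers from 2cb63b1: reachable set = {2cb63b1, 408649a, 98ff6de, 9af9f98, c9c5d60}.
That is 5 commits.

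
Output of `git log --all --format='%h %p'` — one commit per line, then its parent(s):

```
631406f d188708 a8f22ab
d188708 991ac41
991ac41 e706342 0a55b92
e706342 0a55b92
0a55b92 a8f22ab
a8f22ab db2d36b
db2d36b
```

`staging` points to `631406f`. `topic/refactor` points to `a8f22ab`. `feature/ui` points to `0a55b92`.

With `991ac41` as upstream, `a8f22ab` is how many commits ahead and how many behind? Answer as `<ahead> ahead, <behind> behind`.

0 ahead, 3 behind

Reachable from a8f22ab: {a8f22ab, db2d36b}.
Reachable from 991ac41: {0a55b92, 991ac41, a8f22ab, db2d36b, e706342}.
Only in a8f22ab's history (ahead): {} — 0.
Only in 991ac41's history (behind): {0a55b92, 991ac41, e706342} — 3.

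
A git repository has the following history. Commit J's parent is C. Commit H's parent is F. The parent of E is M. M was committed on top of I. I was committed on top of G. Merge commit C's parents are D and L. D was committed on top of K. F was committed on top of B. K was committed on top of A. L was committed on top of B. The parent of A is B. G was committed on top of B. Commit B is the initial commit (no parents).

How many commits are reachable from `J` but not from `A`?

Reachable from J: {A, B, C, D, J, K, L}.
Reachable from A: {A, B}.
In J's history but not A's: {C, D, J, K, L} — 5 commits.

5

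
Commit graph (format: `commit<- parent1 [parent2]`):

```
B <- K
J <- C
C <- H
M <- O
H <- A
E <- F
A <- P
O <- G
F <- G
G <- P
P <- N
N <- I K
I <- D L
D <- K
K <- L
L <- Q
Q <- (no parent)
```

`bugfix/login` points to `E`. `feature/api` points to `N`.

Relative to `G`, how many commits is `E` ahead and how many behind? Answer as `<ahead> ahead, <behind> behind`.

Reachable from E: {D, E, F, G, I, K, L, N, P, Q}.
Reachable from G: {D, G, I, K, L, N, P, Q}.
Only in E's history (ahead): {E, F} — 2.
Only in G's history (behind): {} — 0.

2 ahead, 0 behind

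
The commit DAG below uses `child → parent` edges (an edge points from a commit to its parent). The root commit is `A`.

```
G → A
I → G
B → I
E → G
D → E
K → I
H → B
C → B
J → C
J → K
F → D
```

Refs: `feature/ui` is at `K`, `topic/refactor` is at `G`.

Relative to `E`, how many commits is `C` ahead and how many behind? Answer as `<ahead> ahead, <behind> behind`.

Reachable from C: {A, B, C, G, I}.
Reachable from E: {A, E, G}.
Only in C's history (ahead): {B, C, I} — 3.
Only in E's history (behind): {E} — 1.

3 ahead, 1 behind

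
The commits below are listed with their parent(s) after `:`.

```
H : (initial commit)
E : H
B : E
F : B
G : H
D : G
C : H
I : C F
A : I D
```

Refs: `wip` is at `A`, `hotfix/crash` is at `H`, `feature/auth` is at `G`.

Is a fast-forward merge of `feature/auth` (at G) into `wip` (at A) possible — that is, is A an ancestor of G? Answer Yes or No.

No

A fast-forward from A to G is possible iff A is an ancestor of G.
Ancestors of G: {G, H}.
A is not among them, so fast-forward is not possible.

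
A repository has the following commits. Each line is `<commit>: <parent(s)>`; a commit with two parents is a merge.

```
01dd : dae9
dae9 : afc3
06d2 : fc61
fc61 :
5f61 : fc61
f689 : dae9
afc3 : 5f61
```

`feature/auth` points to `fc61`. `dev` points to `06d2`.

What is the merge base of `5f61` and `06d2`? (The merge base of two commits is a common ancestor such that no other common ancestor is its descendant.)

fc61

Ancestors of 5f61: {5f61, fc61}.
Ancestors of 06d2: {06d2, fc61}.
Common ancestors: {fc61}.
The only common ancestor is fc61, so it is the merge base.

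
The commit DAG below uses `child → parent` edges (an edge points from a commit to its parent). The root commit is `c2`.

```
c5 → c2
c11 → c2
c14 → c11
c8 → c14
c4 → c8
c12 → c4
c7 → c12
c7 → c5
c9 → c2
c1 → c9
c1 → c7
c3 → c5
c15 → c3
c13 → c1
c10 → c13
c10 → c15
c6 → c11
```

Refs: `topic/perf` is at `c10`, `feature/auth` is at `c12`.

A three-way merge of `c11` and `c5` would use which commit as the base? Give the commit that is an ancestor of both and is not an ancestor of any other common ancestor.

c2

Ancestors of c11: {c11, c2}.
Ancestors of c5: {c2, c5}.
Common ancestors: {c2}.
The only common ancestor is c2, so it is the merge base.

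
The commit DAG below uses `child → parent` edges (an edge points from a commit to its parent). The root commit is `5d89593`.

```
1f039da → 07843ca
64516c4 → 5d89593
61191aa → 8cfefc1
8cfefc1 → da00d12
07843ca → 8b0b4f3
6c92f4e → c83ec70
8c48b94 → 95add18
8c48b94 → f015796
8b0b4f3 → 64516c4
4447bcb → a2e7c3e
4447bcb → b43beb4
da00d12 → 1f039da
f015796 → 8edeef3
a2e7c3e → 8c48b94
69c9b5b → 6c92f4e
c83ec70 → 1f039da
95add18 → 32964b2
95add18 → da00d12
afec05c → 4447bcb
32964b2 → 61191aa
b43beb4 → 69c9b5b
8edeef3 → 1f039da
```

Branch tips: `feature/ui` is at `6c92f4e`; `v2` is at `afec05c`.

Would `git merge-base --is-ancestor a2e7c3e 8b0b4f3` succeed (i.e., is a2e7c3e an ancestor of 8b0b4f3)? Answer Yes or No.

No

Ancestors of 8b0b4f3: {5d89593, 64516c4, 8b0b4f3}.
a2e7c3e is not in that set, so it is not an ancestor of 8b0b4f3.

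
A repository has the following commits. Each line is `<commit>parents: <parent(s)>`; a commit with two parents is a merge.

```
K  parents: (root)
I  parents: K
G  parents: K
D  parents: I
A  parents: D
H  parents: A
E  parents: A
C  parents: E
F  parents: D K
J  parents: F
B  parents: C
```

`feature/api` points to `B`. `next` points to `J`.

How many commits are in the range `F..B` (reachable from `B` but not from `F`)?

Reachable from B: {A, B, C, D, E, I, K}.
Reachable from F: {D, F, I, K}.
In B's history but not F's: {A, B, C, E} — 4 commits.

4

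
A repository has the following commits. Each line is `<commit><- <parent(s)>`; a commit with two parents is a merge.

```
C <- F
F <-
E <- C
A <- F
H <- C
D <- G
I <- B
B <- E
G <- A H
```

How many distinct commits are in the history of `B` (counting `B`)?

4

Walking parent pointers from B: reachable set = {B, C, E, F}.
That is 4 commits.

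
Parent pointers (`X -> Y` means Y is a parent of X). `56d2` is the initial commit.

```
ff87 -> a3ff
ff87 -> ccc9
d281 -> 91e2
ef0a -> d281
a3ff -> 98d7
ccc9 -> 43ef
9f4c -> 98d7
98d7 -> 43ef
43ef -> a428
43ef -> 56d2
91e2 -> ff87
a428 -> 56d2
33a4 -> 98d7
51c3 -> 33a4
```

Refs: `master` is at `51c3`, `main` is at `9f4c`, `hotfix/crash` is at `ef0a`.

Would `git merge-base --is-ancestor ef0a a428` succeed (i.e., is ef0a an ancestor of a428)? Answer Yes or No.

Ancestors of a428: {56d2, a428}.
ef0a is not in that set, so it is not an ancestor of a428.

No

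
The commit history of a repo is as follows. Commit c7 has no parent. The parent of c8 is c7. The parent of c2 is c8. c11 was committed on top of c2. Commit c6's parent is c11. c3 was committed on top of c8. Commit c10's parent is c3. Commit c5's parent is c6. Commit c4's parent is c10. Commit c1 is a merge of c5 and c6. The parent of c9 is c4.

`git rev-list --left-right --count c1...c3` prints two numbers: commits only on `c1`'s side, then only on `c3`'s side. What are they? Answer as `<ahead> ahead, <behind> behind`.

Reachable from c1: {c1, c11, c2, c5, c6, c7, c8}.
Reachable from c3: {c3, c7, c8}.
Only in c1's history (ahead): {c1, c11, c2, c5, c6} — 5.
Only in c3's history (behind): {c3} — 1.

5 ahead, 1 behind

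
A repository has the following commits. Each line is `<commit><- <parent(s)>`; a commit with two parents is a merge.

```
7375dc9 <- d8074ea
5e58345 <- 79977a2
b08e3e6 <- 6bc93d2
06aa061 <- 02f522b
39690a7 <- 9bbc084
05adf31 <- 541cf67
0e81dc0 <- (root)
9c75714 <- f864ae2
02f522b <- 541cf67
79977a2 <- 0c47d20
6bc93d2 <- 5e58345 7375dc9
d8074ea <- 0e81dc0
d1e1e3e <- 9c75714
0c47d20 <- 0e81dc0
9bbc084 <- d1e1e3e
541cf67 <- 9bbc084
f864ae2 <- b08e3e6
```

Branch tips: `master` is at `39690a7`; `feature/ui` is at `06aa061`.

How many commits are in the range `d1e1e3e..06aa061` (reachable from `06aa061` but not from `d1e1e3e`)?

4

Reachable from 06aa061: {02f522b, 06aa061, 0c47d20, 0e81dc0, 541cf67, 5e58345, 6bc93d2, 7375dc9, 79977a2, 9bbc084, 9c75714, b08e3e6, d1e1e3e, d8074ea, f864ae2}.
Reachable from d1e1e3e: {0c47d20, 0e81dc0, 5e58345, 6bc93d2, 7375dc9, 79977a2, 9c75714, b08e3e6, d1e1e3e, d8074ea, f864ae2}.
In 06aa061's history but not d1e1e3e's: {02f522b, 06aa061, 541cf67, 9bbc084} — 4 commits.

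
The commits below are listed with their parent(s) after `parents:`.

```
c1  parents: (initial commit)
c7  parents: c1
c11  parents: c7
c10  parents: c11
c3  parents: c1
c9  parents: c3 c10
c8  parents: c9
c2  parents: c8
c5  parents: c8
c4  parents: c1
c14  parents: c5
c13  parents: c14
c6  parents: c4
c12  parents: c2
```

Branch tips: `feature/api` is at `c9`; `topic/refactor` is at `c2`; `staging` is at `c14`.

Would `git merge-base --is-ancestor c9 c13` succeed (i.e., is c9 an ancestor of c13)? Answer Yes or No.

Ancestors of c13 (commits reachable by following parents): {c1, c10, c11, c13, c14, c3, c5, c7, c8, c9}.
c9 is in that set, so it is an ancestor of c13.

Yes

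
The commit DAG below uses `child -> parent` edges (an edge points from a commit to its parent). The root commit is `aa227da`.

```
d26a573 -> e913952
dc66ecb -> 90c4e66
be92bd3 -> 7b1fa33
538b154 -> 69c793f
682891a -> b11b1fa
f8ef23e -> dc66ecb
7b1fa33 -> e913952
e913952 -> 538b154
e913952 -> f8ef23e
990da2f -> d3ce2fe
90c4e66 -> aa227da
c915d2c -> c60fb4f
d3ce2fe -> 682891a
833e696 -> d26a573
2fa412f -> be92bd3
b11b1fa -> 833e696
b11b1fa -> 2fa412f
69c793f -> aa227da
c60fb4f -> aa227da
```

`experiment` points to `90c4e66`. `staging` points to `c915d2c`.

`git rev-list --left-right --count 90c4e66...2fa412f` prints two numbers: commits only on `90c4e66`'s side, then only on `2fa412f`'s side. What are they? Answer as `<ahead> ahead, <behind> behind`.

0 ahead, 8 behind

Reachable from 90c4e66: {90c4e66, aa227da}.
Reachable from 2fa412f: {2fa412f, 538b154, 69c793f, 7b1fa33, 90c4e66, aa227da, be92bd3, dc66ecb, e913952, f8ef23e}.
Only in 90c4e66's history (ahead): {} — 0.
Only in 2fa412f's history (behind): {2fa412f, 538b154, 69c793f, 7b1fa33, be92bd3, dc66ecb, e913952, f8ef23e} — 8.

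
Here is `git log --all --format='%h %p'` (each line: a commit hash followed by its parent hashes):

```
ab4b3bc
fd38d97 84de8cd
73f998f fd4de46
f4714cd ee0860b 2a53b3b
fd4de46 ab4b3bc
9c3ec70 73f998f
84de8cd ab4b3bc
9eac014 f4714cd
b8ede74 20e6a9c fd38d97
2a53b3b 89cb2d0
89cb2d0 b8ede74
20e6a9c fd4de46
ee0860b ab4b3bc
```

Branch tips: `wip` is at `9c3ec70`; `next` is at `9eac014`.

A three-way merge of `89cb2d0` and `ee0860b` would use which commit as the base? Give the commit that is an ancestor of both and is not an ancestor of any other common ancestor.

Ancestors of 89cb2d0: {20e6a9c, 84de8cd, 89cb2d0, ab4b3bc, b8ede74, fd38d97, fd4de46}.
Ancestors of ee0860b: {ab4b3bc, ee0860b}.
Common ancestors: {ab4b3bc}.
The only common ancestor is ab4b3bc, so it is the merge base.

ab4b3bc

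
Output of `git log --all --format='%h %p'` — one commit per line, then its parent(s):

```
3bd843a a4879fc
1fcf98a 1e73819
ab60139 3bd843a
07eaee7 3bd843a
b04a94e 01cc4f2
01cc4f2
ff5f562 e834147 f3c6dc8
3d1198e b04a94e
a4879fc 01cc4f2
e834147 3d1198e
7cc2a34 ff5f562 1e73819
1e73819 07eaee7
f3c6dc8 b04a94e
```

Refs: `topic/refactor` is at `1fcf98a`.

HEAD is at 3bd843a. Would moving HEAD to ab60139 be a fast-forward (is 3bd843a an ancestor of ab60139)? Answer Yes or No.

Yes

A fast-forward from 3bd843a to ab60139 is possible iff 3bd843a is an ancestor of ab60139.
Ancestors of ab60139: {01cc4f2, 3bd843a, a4879fc, ab60139}.
3bd843a is among them, so fast-forward is possible.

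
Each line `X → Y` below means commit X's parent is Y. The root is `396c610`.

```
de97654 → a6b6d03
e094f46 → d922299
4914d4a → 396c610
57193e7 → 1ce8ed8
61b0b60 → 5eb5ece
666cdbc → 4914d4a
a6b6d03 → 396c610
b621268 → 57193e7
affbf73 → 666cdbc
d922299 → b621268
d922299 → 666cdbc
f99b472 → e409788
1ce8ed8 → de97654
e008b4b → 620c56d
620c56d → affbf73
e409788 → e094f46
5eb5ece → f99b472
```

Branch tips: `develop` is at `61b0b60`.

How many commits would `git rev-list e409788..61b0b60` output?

Reachable from 61b0b60: {1ce8ed8, 396c610, 4914d4a, 57193e7, 5eb5ece, 61b0b60, 666cdbc, a6b6d03, b621268, d922299, de97654, e094f46, e409788, f99b472}.
Reachable from e409788: {1ce8ed8, 396c610, 4914d4a, 57193e7, 666cdbc, a6b6d03, b621268, d922299, de97654, e094f46, e409788}.
In 61b0b60's history but not e409788's: {5eb5ece, 61b0b60, f99b472} — 3 commits.

3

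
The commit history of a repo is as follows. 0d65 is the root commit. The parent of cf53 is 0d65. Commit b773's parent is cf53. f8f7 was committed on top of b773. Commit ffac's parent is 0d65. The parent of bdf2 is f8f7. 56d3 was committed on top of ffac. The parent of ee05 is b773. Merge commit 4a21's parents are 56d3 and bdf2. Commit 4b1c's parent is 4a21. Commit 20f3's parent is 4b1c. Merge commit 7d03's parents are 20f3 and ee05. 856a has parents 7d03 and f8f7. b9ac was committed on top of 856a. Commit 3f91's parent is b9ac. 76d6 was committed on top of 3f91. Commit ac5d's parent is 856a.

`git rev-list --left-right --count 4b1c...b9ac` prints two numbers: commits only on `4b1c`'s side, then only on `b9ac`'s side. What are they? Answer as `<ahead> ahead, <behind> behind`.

0 ahead, 5 behind

Reachable from 4b1c: {0d65, 4a21, 4b1c, 56d3, b773, bdf2, cf53, f8f7, ffac}.
Reachable from b9ac: {0d65, 20f3, 4a21, 4b1c, 56d3, 7d03, 856a, b773, b9ac, bdf2, cf53, ee05, f8f7, ffac}.
Only in 4b1c's history (ahead): {} — 0.
Only in b9ac's history (behind): {20f3, 7d03, 856a, b9ac, ee05} — 5.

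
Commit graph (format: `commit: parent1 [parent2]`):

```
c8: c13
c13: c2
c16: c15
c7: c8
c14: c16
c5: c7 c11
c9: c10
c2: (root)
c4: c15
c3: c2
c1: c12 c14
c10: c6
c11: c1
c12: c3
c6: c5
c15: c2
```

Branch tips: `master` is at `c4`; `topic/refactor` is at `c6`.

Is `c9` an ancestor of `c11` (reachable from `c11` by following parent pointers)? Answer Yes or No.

Ancestors of c11: {c1, c11, c12, c14, c15, c16, c2, c3}.
c9 is not in that set, so it is not an ancestor of c11.

No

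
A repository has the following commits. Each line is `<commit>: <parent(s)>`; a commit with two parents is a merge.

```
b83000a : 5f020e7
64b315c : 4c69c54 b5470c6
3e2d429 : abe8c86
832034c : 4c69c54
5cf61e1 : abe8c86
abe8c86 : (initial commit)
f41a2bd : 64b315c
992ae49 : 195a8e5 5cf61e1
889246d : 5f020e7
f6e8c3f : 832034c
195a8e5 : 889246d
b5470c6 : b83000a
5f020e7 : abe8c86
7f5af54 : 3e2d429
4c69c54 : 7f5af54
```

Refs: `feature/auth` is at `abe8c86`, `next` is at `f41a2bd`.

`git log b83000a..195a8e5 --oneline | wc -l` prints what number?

Reachable from 195a8e5: {195a8e5, 5f020e7, 889246d, abe8c86}.
Reachable from b83000a: {5f020e7, abe8c86, b83000a}.
In 195a8e5's history but not b83000a's: {195a8e5, 889246d} — 2 commits.

2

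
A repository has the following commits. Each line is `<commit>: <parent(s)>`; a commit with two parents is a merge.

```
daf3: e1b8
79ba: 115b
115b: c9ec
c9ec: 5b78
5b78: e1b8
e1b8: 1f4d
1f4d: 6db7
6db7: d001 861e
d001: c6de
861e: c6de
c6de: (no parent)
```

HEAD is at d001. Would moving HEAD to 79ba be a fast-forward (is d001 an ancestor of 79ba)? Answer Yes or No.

Yes

A fast-forward from d001 to 79ba is possible iff d001 is an ancestor of 79ba.
Ancestors of 79ba: {115b, 1f4d, 5b78, 6db7, 79ba, 861e, c6de, c9ec, d001, e1b8}.
d001 is among them, so fast-forward is possible.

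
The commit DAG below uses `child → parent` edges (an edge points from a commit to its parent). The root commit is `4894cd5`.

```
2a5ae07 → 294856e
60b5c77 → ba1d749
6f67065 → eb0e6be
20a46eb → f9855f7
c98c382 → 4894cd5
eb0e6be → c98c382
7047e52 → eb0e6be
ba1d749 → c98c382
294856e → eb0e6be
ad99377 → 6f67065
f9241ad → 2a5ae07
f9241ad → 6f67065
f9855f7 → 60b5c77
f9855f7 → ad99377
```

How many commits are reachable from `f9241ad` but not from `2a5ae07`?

2

Reachable from f9241ad: {294856e, 2a5ae07, 4894cd5, 6f67065, c98c382, eb0e6be, f9241ad}.
Reachable from 2a5ae07: {294856e, 2a5ae07, 4894cd5, c98c382, eb0e6be}.
In f9241ad's history but not 2a5ae07's: {6f67065, f9241ad} — 2 commits.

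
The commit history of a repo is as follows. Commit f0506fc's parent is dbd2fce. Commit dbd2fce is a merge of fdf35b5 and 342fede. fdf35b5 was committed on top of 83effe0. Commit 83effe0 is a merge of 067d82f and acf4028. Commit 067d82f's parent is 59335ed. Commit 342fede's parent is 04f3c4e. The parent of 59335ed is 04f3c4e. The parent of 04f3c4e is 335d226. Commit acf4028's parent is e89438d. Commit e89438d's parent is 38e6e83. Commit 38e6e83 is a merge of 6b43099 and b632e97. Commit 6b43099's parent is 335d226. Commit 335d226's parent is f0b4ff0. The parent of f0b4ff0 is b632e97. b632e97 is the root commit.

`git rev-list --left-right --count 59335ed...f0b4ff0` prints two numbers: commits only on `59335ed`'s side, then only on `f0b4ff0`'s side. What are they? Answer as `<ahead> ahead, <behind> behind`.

Reachable from 59335ed: {04f3c4e, 335d226, 59335ed, b632e97, f0b4ff0}.
Reachable from f0b4ff0: {b632e97, f0b4ff0}.
Only in 59335ed's history (ahead): {04f3c4e, 335d226, 59335ed} — 3.
Only in f0b4ff0's history (behind): {} — 0.

3 ahead, 0 behind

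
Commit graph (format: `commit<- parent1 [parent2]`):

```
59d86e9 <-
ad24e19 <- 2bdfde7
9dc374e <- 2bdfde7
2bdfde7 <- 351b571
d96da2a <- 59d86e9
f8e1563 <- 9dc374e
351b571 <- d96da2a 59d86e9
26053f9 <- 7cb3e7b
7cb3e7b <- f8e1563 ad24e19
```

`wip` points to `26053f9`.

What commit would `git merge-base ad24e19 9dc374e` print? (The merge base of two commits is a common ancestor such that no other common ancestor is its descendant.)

Ancestors of ad24e19: {2bdfde7, 351b571, 59d86e9, ad24e19, d96da2a}.
Ancestors of 9dc374e: {2bdfde7, 351b571, 59d86e9, 9dc374e, d96da2a}.
Common ancestors: {2bdfde7, 351b571, 59d86e9, d96da2a}.
Among these, 2bdfde7 is not an ancestor of any other common ancestor — it is the merge base.

2bdfde7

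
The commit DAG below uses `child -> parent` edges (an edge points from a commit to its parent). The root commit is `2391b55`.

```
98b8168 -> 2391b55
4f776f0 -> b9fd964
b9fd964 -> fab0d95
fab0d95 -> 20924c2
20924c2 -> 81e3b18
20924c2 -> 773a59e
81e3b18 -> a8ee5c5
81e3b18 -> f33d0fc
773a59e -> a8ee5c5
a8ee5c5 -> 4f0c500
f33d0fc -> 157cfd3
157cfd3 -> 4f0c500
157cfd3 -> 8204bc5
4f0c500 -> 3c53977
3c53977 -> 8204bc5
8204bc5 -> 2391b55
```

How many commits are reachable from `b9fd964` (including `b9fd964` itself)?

Walking parent pointers from b9fd964: reachable set = {157cfd3, 20924c2, 2391b55, 3c53977, 4f0c500, 773a59e, 81e3b18, 8204bc5, a8ee5c5, b9fd964, f33d0fc, fab0d95}.
That is 12 commits.

12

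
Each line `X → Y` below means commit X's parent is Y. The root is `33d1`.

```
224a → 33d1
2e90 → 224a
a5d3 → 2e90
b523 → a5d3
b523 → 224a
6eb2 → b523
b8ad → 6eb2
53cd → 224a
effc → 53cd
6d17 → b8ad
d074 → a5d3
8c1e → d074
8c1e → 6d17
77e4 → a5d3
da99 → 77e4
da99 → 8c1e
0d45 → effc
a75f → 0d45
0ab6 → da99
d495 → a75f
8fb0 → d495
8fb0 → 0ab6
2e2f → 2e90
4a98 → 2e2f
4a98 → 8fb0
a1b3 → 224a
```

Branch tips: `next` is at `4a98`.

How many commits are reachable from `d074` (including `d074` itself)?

5

Walking parent pointers from d074: reachable set = {224a, 2e90, 33d1, a5d3, d074}.
That is 5 commits.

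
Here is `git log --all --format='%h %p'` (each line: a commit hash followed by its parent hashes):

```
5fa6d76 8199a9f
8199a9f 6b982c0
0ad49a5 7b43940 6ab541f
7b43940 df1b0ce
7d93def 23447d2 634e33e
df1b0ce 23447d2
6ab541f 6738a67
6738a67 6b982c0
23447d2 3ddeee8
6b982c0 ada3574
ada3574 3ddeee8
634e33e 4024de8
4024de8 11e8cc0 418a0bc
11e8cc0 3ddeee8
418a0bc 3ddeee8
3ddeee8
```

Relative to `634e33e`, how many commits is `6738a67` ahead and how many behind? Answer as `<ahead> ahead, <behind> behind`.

3 ahead, 4 behind

Reachable from 6738a67: {3ddeee8, 6738a67, 6b982c0, ada3574}.
Reachable from 634e33e: {11e8cc0, 3ddeee8, 4024de8, 418a0bc, 634e33e}.
Only in 6738a67's history (ahead): {6738a67, 6b982c0, ada3574} — 3.
Only in 634e33e's history (behind): {11e8cc0, 4024de8, 418a0bc, 634e33e} — 4.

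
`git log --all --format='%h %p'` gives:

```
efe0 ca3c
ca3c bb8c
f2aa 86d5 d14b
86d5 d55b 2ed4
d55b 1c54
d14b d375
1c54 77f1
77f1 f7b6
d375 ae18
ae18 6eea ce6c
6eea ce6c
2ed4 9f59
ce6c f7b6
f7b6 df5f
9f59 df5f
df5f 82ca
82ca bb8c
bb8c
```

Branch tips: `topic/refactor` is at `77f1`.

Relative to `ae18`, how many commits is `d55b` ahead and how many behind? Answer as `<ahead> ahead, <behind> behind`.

Reachable from d55b: {1c54, 77f1, 82ca, bb8c, d55b, df5f, f7b6}.
Reachable from ae18: {6eea, 82ca, ae18, bb8c, ce6c, df5f, f7b6}.
Only in d55b's history (ahead): {1c54, 77f1, d55b} — 3.
Only in ae18's history (behind): {6eea, ae18, ce6c} — 3.

3 ahead, 3 behind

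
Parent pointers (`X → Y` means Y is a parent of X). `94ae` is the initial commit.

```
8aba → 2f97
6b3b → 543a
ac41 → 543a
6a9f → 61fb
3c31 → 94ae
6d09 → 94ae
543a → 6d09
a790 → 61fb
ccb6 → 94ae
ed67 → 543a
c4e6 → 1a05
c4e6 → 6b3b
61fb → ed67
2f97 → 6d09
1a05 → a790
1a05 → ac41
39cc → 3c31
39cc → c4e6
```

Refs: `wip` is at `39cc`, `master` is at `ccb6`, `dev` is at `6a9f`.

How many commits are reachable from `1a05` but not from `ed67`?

4

Reachable from 1a05: {1a05, 543a, 61fb, 6d09, 94ae, a790, ac41, ed67}.
Reachable from ed67: {543a, 6d09, 94ae, ed67}.
In 1a05's history but not ed67's: {1a05, 61fb, a790, ac41} — 4 commits.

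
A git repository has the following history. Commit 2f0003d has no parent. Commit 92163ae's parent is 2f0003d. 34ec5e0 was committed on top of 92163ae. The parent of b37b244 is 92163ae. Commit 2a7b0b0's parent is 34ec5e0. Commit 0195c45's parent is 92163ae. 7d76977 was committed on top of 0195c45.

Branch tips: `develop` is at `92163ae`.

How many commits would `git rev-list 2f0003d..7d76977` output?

3

Reachable from 7d76977: {0195c45, 2f0003d, 7d76977, 92163ae}.
Reachable from 2f0003d: {2f0003d}.
In 7d76977's history but not 2f0003d's: {0195c45, 7d76977, 92163ae} — 3 commits.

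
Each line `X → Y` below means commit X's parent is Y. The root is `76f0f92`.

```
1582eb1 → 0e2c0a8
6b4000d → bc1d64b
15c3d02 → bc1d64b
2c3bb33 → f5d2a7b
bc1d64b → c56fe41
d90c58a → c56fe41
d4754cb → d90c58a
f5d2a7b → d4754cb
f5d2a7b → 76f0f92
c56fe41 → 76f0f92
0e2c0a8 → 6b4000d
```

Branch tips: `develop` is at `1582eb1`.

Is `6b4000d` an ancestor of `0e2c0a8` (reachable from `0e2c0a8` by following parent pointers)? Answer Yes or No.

Yes

Ancestors of 0e2c0a8 (commits reachable by following parents): {0e2c0a8, 6b4000d, 76f0f92, bc1d64b, c56fe41}.
6b4000d is in that set, so it is an ancestor of 0e2c0a8.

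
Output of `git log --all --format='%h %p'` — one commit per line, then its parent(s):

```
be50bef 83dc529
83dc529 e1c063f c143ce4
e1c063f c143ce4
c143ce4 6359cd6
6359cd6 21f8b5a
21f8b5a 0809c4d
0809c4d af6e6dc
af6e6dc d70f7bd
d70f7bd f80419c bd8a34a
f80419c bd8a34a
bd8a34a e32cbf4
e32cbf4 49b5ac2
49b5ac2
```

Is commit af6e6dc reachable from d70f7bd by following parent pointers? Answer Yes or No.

Ancestors of d70f7bd: {49b5ac2, bd8a34a, d70f7bd, e32cbf4, f80419c}.
af6e6dc is not in that set, so it is not an ancestor of d70f7bd.

No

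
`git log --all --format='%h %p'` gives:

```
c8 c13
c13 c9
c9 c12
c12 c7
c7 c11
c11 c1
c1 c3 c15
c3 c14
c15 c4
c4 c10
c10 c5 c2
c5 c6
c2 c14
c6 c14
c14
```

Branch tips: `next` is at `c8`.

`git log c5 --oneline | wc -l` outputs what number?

3

Walking parent pointers from c5: reachable set = {c14, c5, c6}.
That is 3 commits.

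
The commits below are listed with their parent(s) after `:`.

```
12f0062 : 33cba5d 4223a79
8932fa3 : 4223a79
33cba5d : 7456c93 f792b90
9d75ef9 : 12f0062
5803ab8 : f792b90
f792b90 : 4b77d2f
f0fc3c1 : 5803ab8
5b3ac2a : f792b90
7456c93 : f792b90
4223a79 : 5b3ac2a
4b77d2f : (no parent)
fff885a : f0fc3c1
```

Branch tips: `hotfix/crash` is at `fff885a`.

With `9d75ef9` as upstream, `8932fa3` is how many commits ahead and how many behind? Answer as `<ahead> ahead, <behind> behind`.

Reachable from 8932fa3: {4223a79, 4b77d2f, 5b3ac2a, 8932fa3, f792b90}.
Reachable from 9d75ef9: {12f0062, 33cba5d, 4223a79, 4b77d2f, 5b3ac2a, 7456c93, 9d75ef9, f792b90}.
Only in 8932fa3's history (ahead): {8932fa3} — 1.
Only in 9d75ef9's history (behind): {12f0062, 33cba5d, 7456c93, 9d75ef9} — 4.

1 ahead, 4 behind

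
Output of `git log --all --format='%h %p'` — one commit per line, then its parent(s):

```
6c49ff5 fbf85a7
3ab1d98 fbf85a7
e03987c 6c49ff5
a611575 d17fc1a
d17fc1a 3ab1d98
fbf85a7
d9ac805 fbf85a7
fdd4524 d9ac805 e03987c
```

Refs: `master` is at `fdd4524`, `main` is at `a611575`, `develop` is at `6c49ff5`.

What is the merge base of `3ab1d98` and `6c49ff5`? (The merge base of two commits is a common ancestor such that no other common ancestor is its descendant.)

fbf85a7

Ancestors of 3ab1d98: {3ab1d98, fbf85a7}.
Ancestors of 6c49ff5: {6c49ff5, fbf85a7}.
Common ancestors: {fbf85a7}.
The only common ancestor is fbf85a7, so it is the merge base.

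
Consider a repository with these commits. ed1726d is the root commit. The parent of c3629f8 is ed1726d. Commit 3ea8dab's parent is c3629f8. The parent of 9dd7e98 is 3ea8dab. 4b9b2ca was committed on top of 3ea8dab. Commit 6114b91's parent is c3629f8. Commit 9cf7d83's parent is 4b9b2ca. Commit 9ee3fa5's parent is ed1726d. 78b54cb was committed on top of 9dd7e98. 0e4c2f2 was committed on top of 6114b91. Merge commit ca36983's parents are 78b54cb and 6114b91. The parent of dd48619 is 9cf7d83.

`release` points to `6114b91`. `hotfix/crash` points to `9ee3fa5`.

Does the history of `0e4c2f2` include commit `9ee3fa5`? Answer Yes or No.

No

Ancestors of 0e4c2f2: {0e4c2f2, 6114b91, c3629f8, ed1726d}.
9ee3fa5 is not in that set, so it is not an ancestor of 0e4c2f2.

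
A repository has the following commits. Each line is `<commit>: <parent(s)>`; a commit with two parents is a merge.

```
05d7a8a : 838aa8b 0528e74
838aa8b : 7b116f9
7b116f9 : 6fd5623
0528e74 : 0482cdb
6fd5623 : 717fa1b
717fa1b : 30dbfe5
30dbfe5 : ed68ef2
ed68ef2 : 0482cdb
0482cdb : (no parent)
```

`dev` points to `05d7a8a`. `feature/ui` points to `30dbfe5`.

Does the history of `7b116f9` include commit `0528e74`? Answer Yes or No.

Ancestors of 7b116f9: {0482cdb, 30dbfe5, 6fd5623, 717fa1b, 7b116f9, ed68ef2}.
0528e74 is not in that set, so it is not an ancestor of 7b116f9.

No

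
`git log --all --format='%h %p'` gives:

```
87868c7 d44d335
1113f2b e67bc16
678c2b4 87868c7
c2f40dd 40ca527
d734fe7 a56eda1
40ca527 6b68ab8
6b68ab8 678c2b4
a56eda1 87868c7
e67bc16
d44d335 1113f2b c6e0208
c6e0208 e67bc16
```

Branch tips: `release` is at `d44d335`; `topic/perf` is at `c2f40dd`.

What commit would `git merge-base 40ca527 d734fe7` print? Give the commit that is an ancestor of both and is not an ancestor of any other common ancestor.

Ancestors of 40ca527: {1113f2b, 40ca527, 678c2b4, 6b68ab8, 87868c7, c6e0208, d44d335, e67bc16}.
Ancestors of d734fe7: {1113f2b, 87868c7, a56eda1, c6e0208, d44d335, d734fe7, e67bc16}.
Common ancestors: {1113f2b, 87868c7, c6e0208, d44d335, e67bc16}.
Among these, 87868c7 is not an ancestor of any other common ancestor — it is the merge base.

87868c7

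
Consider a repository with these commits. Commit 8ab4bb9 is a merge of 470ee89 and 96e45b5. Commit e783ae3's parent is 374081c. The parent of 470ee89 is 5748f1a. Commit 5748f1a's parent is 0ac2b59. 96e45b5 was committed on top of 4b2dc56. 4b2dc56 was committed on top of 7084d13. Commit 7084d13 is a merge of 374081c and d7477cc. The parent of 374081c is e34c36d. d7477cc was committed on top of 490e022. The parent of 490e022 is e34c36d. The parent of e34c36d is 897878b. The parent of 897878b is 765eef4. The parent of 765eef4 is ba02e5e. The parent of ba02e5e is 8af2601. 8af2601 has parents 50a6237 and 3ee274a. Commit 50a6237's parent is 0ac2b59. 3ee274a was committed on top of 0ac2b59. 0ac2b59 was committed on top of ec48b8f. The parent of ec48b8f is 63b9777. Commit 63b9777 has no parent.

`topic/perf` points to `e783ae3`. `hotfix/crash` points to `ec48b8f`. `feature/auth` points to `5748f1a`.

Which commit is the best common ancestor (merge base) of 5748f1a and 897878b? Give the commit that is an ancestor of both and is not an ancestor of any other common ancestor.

0ac2b59

Ancestors of 5748f1a: {0ac2b59, 5748f1a, 63b9777, ec48b8f}.
Ancestors of 897878b: {0ac2b59, 3ee274a, 50a6237, 63b9777, 765eef4, 897878b, 8af2601, ba02e5e, ec48b8f}.
Common ancestors: {0ac2b59, 63b9777, ec48b8f}.
Among these, 0ac2b59 is not an ancestor of any other common ancestor — it is the merge base.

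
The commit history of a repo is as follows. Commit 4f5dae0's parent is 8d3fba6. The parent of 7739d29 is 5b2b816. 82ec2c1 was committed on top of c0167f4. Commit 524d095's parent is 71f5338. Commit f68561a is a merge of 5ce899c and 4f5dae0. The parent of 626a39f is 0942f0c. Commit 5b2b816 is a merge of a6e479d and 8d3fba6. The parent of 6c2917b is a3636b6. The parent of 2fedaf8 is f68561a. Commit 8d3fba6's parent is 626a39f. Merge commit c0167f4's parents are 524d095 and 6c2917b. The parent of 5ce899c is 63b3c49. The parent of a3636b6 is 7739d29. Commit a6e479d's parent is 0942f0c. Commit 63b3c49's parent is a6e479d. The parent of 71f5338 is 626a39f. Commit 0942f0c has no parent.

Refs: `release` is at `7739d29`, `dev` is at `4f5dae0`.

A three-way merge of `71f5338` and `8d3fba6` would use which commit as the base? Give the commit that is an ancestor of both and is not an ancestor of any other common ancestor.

Ancestors of 71f5338: {0942f0c, 626a39f, 71f5338}.
Ancestors of 8d3fba6: {0942f0c, 626a39f, 8d3fba6}.
Common ancestors: {0942f0c, 626a39f}.
Among these, 626a39f is not an ancestor of any other common ancestor — it is the merge base.

626a39f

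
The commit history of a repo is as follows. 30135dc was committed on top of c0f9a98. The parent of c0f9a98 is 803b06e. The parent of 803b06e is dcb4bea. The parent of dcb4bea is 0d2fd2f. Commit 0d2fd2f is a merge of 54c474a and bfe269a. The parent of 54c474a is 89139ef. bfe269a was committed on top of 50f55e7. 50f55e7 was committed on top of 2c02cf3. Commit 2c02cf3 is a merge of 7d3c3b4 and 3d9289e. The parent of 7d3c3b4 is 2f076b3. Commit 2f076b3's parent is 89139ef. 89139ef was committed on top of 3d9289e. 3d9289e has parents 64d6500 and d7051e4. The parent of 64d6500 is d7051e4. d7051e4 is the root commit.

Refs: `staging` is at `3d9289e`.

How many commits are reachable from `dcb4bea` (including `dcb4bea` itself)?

12

Walking parent pointers from dcb4bea: reachable set = {0d2fd2f, 2c02cf3, 2f076b3, 3d9289e, 50f55e7, 54c474a, 64d6500, 7d3c3b4, 89139ef, bfe269a, d7051e4, dcb4bea}.
That is 12 commits.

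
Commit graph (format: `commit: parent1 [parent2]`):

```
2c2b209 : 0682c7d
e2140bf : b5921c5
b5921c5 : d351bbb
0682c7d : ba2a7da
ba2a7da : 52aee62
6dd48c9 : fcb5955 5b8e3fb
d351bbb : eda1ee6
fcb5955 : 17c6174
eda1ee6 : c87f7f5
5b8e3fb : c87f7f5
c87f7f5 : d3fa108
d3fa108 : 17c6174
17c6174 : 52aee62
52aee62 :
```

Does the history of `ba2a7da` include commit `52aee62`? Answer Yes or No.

Ancestors of ba2a7da (commits reachable by following parents): {52aee62, ba2a7da}.
52aee62 is in that set, so it is an ancestor of ba2a7da.

Yes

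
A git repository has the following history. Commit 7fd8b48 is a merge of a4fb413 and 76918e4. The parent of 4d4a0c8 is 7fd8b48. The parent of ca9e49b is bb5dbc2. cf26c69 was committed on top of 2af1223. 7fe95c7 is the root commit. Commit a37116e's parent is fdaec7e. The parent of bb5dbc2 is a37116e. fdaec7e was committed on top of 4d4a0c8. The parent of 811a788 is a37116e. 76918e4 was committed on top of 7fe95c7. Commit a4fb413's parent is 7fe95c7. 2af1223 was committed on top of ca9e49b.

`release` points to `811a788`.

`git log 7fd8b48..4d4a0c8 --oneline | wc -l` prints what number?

Reachable from 4d4a0c8: {4d4a0c8, 76918e4, 7fd8b48, 7fe95c7, a4fb413}.
Reachable from 7fd8b48: {76918e4, 7fd8b48, 7fe95c7, a4fb413}.
In 4d4a0c8's history but not 7fd8b48's: {4d4a0c8} — 1 commit.

1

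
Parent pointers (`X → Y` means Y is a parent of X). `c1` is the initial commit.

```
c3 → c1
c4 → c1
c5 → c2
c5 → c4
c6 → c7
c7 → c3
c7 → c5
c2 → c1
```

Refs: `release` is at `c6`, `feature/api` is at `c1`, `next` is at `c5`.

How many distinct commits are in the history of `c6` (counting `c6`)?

Walking parent pointers from c6: reachable set = {c1, c2, c3, c4, c5, c6, c7}.
That is 7 commits.

7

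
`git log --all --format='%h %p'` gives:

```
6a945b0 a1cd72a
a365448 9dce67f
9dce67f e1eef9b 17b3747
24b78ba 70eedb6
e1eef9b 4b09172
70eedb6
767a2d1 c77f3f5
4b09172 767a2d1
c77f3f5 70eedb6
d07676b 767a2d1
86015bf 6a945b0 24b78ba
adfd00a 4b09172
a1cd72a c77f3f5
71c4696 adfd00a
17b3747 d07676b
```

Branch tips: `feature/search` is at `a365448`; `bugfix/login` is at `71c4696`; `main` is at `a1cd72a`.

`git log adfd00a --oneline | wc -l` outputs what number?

5

Walking parent pointers from adfd00a: reachable set = {4b09172, 70eedb6, 767a2d1, adfd00a, c77f3f5}.
That is 5 commits.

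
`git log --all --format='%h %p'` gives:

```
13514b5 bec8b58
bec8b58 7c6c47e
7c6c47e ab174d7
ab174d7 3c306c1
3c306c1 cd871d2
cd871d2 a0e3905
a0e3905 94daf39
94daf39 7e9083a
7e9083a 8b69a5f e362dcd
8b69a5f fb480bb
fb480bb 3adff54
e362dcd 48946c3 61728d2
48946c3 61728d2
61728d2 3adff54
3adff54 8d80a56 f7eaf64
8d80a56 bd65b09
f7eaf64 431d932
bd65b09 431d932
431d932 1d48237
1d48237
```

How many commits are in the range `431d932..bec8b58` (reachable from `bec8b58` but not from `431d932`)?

17

Reachable from bec8b58: {1d48237, 3adff54, 3c306c1, 431d932, 48946c3, 61728d2, 7c6c47e, 7e9083a, 8b69a5f, 8d80a56, 94daf39, a0e3905, ab174d7, bd65b09, bec8b58, cd871d2, e362dcd, f7eaf64, fb480bb}.
Reachable from 431d932: {1d48237, 431d932}.
In bec8b58's history but not 431d932's: {3adff54, 3c306c1, 48946c3, 61728d2, 7c6c47e, 7e9083a, 8b69a5f, 8d80a56, 94daf39, a0e3905, ab174d7, bd65b09, bec8b58, cd871d2, e362dcd, f7eaf64, fb480bb} — 17 commits.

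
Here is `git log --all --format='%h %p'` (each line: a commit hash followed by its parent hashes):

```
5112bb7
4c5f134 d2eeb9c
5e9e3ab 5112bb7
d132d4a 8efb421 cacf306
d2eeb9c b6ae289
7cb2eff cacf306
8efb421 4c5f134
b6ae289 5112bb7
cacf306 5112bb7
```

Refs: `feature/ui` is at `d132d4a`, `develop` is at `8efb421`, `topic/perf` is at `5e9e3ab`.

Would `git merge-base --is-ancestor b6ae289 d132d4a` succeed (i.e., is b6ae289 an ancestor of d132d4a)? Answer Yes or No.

Ancestors of d132d4a (commits reachable by following parents): {4c5f134, 5112bb7, 8efb421, b6ae289, cacf306, d132d4a, d2eeb9c}.
b6ae289 is in that set, so it is an ancestor of d132d4a.

Yes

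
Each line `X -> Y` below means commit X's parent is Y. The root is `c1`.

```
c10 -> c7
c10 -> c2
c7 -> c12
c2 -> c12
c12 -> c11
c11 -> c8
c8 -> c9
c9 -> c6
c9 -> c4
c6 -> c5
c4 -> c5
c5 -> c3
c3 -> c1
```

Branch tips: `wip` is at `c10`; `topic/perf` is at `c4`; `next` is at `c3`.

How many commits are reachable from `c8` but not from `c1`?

Reachable from c8: {c1, c3, c4, c5, c6, c8, c9}.
Reachable from c1: {c1}.
In c8's history but not c1's: {c3, c4, c5, c6, c8, c9} — 6 commits.

6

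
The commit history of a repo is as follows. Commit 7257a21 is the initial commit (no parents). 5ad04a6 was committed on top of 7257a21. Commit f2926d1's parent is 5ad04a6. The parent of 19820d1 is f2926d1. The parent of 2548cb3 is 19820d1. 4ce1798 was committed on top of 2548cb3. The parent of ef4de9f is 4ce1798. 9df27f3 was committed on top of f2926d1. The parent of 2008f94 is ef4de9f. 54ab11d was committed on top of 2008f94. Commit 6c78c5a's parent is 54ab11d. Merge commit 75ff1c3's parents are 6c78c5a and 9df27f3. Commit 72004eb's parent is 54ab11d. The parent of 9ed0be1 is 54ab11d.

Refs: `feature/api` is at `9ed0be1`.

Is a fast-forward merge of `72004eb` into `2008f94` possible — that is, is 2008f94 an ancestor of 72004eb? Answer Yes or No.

Yes

A fast-forward from 2008f94 to 72004eb is possible iff 2008f94 is an ancestor of 72004eb.
Ancestors of 72004eb: {19820d1, 2008f94, 2548cb3, 4ce1798, 54ab11d, 5ad04a6, 72004eb, 7257a21, ef4de9f, f2926d1}.
2008f94 is among them, so fast-forward is possible.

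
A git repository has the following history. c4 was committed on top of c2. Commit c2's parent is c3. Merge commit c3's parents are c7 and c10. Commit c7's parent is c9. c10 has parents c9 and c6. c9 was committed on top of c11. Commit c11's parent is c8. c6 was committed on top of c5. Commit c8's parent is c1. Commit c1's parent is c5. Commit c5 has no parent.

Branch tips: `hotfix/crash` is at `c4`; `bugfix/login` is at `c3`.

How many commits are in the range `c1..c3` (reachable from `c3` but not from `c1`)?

Reachable from c3: {c1, c10, c11, c3, c5, c6, c7, c8, c9}.
Reachable from c1: {c1, c5}.
In c3's history but not c1's: {c10, c11, c3, c6, c7, c8, c9} — 7 commits.

7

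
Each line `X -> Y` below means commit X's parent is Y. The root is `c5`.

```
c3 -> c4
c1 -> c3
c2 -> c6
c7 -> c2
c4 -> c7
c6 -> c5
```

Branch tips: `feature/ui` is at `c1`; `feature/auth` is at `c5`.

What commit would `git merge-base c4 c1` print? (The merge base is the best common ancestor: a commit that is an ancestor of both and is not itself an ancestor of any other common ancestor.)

c4

Ancestors of c4: {c2, c4, c5, c6, c7}.
Ancestors of c1: {c1, c2, c3, c4, c5, c6, c7}.
Common ancestors: {c2, c4, c5, c6, c7}.
Among these, c4 is not an ancestor of any other common ancestor — it is the merge base.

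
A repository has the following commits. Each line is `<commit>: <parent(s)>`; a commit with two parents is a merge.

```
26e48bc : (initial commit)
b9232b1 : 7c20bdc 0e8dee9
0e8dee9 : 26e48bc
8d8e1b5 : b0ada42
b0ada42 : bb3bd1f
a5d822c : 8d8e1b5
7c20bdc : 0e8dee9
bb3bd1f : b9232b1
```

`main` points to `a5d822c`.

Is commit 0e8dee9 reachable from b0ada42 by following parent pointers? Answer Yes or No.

Yes

Ancestors of b0ada42 (commits reachable by following parents): {0e8dee9, 26e48bc, 7c20bdc, b0ada42, b9232b1, bb3bd1f}.
0e8dee9 is in that set, so it is an ancestor of b0ada42.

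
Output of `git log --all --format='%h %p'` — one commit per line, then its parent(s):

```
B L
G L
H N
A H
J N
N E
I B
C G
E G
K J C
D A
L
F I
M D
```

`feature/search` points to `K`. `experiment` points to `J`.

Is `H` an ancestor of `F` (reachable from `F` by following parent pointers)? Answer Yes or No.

Ancestors of F: {B, F, I, L}.
H is not in that set, so it is not an ancestor of F.

No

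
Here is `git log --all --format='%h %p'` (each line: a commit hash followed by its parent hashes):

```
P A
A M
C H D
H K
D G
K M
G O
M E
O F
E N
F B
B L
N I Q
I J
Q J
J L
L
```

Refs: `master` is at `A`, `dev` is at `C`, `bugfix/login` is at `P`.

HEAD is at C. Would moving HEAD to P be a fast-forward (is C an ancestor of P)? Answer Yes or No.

No

A fast-forward from C to P is possible iff C is an ancestor of P.
Ancestors of P: {A, E, I, J, L, M, N, P, Q}.
C is not among them, so fast-forward is not possible.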